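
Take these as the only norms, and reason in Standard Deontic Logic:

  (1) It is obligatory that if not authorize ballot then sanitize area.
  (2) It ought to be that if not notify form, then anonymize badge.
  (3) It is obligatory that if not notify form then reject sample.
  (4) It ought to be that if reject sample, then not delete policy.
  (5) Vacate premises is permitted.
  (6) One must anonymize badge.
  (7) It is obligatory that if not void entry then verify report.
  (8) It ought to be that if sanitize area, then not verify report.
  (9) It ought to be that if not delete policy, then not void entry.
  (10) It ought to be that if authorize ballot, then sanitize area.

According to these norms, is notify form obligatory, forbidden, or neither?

Premises 1 and 10 cover both cases: O(¬authorize_ballot → sanitize_area) and O(authorize_ballot → sanitize_area). Since ¬authorize_ballot ∨ authorize_ballot is a tautology, O(sanitize_area) follows.
With premise 8, O(sanitize_area → ¬verify_report), the K-axiom yields O(¬verify_report).
Premise 7, O(¬void_entry → verify_report), contraposes to O(¬verify_report → void_entry); with O(¬verify_report) we get O(void_entry).
Premise 9 is O(¬delete_policy → ¬void_entry); contrapositively O(void_entry → delete_policy). Since O(void_entry) holds, K gives O(delete_policy).
Premise 4 is O(reject_sample → ¬delete_policy); contrapositively O(delete_policy → ¬reject_sample). Since O(delete_policy) holds, K gives O(¬reject_sample).
The contrapositive of premise 3 (O(¬notify_form → reject_sample)) is O(¬reject_sample → notify_form), and O(¬reject_sample) is already established, so O(notify_form).
Premises 2, 5, 6 do not contribute to this derivation.
Hence notify_form is obligatory.

Obligatory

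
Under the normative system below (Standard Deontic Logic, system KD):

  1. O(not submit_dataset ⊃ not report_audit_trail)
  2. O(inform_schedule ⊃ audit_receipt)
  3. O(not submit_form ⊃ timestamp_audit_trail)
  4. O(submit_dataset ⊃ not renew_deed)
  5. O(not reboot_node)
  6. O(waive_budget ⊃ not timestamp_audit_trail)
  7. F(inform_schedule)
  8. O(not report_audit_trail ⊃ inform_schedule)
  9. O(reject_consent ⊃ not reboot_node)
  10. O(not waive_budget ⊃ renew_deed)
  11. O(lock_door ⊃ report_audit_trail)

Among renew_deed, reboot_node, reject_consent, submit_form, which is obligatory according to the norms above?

F(inform_schedule) at premise 7 means O(not inform_schedule).
Premise 8 is O(not report_audit_trail ⊃ inform_schedule); contrapositively O(not inform_schedule ⊃ report_audit_trail). Since O(not inform_schedule) holds, K gives O(report_audit_trail).
The contrapositive of premise 1 (O(not submit_dataset ⊃ not report_audit_trail)) is O(report_audit_trail ⊃ submit_dataset), and O(report_audit_trail) is already established, so O(submit_dataset).
Applying K to premise 4 (O(submit_dataset ⊃ not renew_deed)) and O(submit_dataset) yields O(not renew_deed).
Premise 10, O(not waive_budget ⊃ renew_deed), contraposes to O(not renew_deed ⊃ waive_budget); with O(not renew_deed) we get O(waive_budget).
Applying K to premise 6 (O(waive_budget ⊃ not timestamp_audit_trail)) and O(waive_budget) yields O(not timestamp_audit_trail).
Premise 3 is O(not submit_form ⊃ timestamp_audit_trail); contrapositively O(not timestamp_audit_trail ⊃ submit_form). Since O(not timestamp_audit_trail) holds, K gives O(submit_form).
So O(submit_form) holds — submit_form is obligatory. None of the other listed options is made obligatory by any chain of premises.

submit_form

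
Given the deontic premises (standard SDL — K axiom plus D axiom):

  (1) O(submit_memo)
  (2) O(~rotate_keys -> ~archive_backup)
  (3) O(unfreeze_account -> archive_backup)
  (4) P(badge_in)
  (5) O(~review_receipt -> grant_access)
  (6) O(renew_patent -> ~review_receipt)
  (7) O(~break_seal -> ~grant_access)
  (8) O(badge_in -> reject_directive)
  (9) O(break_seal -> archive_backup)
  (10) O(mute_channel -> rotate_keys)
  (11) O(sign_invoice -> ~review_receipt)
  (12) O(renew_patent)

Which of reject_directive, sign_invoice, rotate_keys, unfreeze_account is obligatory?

Premise 12 states O(renew_patent) outright.
With premise 6, O(renew_patent -> ~review_receipt), the K-axiom yields O(~review_receipt).
Applying K to premise 5 (O(~review_receipt -> grant_access)) and O(~review_receipt) yields O(grant_access).
Premise 7, O(~break_seal -> ~grant_access), contraposes to O(grant_access -> break_seal); with O(grant_access) we get O(break_seal).
Applying K to premise 9 (O(break_seal -> archive_backup)) and O(break_seal) yields O(archive_backup).
Premise 2, O(~rotate_keys -> ~archive_backup), contraposes to O(archive_backup -> rotate_keys); with O(archive_backup) we get O(rotate_keys).
So O(rotate_keys) holds — rotate_keys is obligatory. None of the other listed options is made obligatory by any chain of premises.

rotate_keys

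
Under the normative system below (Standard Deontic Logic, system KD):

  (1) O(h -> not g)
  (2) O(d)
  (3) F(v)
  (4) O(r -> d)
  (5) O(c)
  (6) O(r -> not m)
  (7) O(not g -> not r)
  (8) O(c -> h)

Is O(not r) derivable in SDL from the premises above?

Premise 5 gives O(c).
Applying K to premise 8 (O(c -> h)) and O(c) yields O(h).
With premise 1, O(h -> not g), the K-axiom yields O(not g).
Premise 7 is O(not g -> not r); since O(not g), deontic closure gives O(not r).
Premises 2, 3, 4, 6 do not contribute to this derivation.
So O(not r) follows.

Yes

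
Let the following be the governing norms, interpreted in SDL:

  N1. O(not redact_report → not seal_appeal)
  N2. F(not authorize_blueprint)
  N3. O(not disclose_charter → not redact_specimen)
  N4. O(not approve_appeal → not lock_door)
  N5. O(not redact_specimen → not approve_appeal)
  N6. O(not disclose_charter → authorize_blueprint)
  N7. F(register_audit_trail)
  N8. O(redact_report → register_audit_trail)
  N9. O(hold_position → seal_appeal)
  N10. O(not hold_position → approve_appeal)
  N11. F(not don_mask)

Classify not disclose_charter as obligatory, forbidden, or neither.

F(register_audit_trail) at premise 7 means O(not register_audit_trail).
The contrapositive of premise 8 (O(redact_report → register_audit_trail)) is O(not register_audit_trail → not redact_report), and O(not register_audit_trail) is already established, so O(not redact_report).
Applying K to premise 1 (O(not redact_report → not seal_appeal)) and O(not redact_report) yields O(not seal_appeal).
The contrapositive of premise 9 (O(hold_position → seal_appeal)) is O(not seal_appeal → not hold_position), and O(not seal_appeal) is already established, so O(not hold_position).
With premise 10, O(not hold_position → approve_appeal), the K-axiom yields O(approve_appeal).
Premise 5, O(not redact_specimen → not approve_appeal), contraposes to O(approve_appeal → redact_specimen); with O(approve_appeal) we get O(redact_specimen).
The contrapositive of premise 3 (O(not disclose_charter → not redact_specimen)) is O(redact_specimen → disclose_charter), and O(redact_specimen) is already established, so O(disclose_charter).
Premises 2, 4, 6, 11 do not contribute to this derivation.
Thus O(disclose_charter), which is F(not disclose_charter): not disclose_charter is forbidden.

Forbidden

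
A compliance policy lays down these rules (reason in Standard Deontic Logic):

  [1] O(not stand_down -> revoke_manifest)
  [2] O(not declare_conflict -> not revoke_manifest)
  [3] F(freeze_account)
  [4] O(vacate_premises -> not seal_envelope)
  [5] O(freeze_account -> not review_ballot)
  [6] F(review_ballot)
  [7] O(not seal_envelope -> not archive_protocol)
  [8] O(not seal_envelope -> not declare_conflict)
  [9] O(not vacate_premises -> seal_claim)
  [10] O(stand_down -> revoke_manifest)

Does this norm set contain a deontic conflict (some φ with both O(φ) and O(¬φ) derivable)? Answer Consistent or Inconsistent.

Consistent

Premise 5 is O(freeze_account -> not review_ballot); even if O(not review_ballot) held, inferring O(freeze_account) would be affirming the consequent — invalid.
So O(freeze_account) is not derivable, and the apparent clash with O(not freeze_account) does not arise.
A world satisfying every obligation exists (e.g. archive_protocol=false, declare_conflict=true, freeze_account=false, review_ballot=false, revoke_manifest=true, seal_claim=true, seal_envelope=true, stand_down=false, vacate_premises=false); no atom is both obligatory and forbidden, so the set is consistent.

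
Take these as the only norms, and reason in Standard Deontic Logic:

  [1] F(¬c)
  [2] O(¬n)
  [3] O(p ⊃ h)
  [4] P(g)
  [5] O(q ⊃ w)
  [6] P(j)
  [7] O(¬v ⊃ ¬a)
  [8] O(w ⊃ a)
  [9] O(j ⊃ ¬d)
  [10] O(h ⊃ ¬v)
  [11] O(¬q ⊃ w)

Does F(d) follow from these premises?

Premise 9 is O(j ⊃ ¬d), but O(j) is not derivable from the premises (the permission P(j) asserts only ¬O(¬j), not O(j)), so it does not yield O(¬d).
No other premise forces O(¬d). An ideal world satisfying every premise can still have d true, so F(d) is not derivable.

No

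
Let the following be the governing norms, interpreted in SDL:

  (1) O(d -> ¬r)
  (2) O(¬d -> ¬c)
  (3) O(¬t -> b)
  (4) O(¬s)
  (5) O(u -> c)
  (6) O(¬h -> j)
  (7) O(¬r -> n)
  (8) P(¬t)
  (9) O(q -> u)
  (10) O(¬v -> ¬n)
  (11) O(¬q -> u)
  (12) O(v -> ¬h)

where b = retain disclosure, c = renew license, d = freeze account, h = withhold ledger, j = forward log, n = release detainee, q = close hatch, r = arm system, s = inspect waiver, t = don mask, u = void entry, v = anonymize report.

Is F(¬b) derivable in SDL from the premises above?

Premise 3 is O(¬t -> b), but O(¬t) is not derivable from the premises (the permission P(¬t) asserts only ¬O(t), not O(¬t)), so it does not yield O(b).
No other premise forces O(b). An ideal world satisfying every premise can still have ¬b true, so F(¬b) is not derivable.

No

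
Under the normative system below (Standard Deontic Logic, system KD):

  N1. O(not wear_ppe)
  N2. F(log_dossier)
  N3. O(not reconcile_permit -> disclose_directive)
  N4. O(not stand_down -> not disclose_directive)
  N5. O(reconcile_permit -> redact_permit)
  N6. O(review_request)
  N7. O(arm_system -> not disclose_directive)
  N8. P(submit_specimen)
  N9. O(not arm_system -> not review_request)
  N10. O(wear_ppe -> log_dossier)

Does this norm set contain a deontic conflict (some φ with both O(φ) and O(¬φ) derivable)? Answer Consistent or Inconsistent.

Premise 10 is O(wear_ppe -> log_dossier), but O(wear_ppe) is not derivable from the premises, so it does not yield O(log_dossier).
So O(log_dossier) is not derivable, and the apparent clash with O(not log_dossier) does not arise.
A world satisfying every obligation exists (e.g. arm_system=true, disclose_directive=false, log_dossier=false, reconcile_permit=true, redact_permit=true, review_request=true, stand_down=false, submit_specimen=false, wear_ppe=false); no atom is both obligatory and forbidden, so the set is consistent.

Consistent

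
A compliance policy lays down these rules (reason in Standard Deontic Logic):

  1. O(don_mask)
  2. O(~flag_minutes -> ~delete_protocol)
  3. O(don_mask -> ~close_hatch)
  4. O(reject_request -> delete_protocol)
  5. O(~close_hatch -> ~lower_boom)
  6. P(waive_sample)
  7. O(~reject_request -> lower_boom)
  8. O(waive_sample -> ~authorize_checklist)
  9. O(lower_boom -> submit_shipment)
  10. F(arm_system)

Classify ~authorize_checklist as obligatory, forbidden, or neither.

Premise 8 is O(waive_sample -> ~authorize_checklist), but O(waive_sample) is not derivable from the premises (the permission P(waive_sample) asserts only ~O(~waive_sample), not O(waive_sample)), so it does not yield O(~authorize_checklist).
No premise or chain of K-axiom applications forces O(~authorize_checklist), and none forces O(authorize_checklist). So ~authorize_checklist is neither obligatory nor forbidden under these norms.

Neither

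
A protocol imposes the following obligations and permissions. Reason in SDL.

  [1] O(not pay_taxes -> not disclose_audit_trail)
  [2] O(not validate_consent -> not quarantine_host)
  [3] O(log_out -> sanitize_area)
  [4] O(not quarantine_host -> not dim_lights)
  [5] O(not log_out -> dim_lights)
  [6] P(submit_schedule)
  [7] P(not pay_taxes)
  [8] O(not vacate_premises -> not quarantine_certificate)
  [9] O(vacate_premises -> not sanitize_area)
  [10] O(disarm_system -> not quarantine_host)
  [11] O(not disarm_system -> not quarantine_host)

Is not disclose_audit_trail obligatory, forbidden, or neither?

Premise 1 is O(not pay_taxes -> not disclose_audit_trail), but O(not pay_taxes) is not derivable from the premises (the permission P(not pay_taxes) asserts only not O(pay_taxes), not O(not pay_taxes)), so it does not yield O(not disclose_audit_trail).
No premise or chain of K-axiom applications forces O(not disclose_audit_trail), and none forces O(disclose_audit_trail). So not disclose_audit_trail is neither obligatory nor forbidden under these norms.

Neither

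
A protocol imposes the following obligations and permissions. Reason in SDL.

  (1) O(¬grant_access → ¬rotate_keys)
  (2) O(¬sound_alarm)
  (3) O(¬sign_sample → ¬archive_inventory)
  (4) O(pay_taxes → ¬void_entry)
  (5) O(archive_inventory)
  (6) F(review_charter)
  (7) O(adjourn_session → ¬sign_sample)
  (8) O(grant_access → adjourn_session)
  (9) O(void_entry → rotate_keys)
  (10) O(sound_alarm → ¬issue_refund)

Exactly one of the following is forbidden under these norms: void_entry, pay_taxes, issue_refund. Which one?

void_entry

Premise 5 gives O(archive_inventory).
Premise 3 is O(¬sign_sample → ¬archive_inventory); contrapositively O(archive_inventory → sign_sample). Since O(archive_inventory) holds, K gives O(sign_sample).
The contrapositive of premise 7 (O(adjourn_session → ¬sign_sample)) is O(sign_sample → ¬adjourn_session), and O(sign_sample) is already established, so O(¬adjourn_session).
The contrapositive of premise 8 (O(grant_access → adjourn_session)) is O(¬adjourn_session → ¬grant_access), and O(¬adjourn_session) is already established, so O(¬grant_access).
With premise 1, O(¬grant_access → ¬rotate_keys), the K-axiom yields O(¬rotate_keys).
Premise 9, O(void_entry → rotate_keys), contraposes to O(¬rotate_keys → ¬void_entry); with O(¬rotate_keys) we get O(¬void_entry).
So O(¬void_entry) holds, i.e. void_entry is forbidden. None of the other listed options is forbidden under the premises.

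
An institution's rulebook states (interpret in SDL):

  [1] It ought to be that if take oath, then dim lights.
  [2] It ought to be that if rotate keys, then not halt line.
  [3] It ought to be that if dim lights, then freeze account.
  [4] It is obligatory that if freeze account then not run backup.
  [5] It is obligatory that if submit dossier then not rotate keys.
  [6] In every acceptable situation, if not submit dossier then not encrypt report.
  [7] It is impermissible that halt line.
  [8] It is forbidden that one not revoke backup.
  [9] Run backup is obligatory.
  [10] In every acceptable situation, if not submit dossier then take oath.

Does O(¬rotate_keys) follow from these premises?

Yes

Premise 9 states O(run_backup) outright.
Premise 4 is O(freeze_account → ¬run_backup); contrapositively O(run_backup → ¬freeze_account). Since O(run_backup) holds, K gives O(¬freeze_account).
The contrapositive of premise 3 (O(dim_lights → freeze_account)) is O(¬freeze_account → ¬dim_lights), and O(¬freeze_account) is already established, so O(¬dim_lights).
Premise 1 is O(take_oath → dim_lights); contrapositively O(¬dim_lights → ¬take_oath). Since O(¬dim_lights) holds, K gives O(¬take_oath).
Premise 10, O(¬submit_dossier → take_oath), contraposes to O(¬take_oath → submit_dossier); with O(¬take_oath) we get O(submit_dossier).
Applying K to premise 5 (O(submit_dossier → ¬rotate_keys)) and O(submit_dossier) yields O(¬rotate_keys).
Premises 2, 6, 7, 8 do not contribute to this derivation.
So O(¬rotate_keys) follows.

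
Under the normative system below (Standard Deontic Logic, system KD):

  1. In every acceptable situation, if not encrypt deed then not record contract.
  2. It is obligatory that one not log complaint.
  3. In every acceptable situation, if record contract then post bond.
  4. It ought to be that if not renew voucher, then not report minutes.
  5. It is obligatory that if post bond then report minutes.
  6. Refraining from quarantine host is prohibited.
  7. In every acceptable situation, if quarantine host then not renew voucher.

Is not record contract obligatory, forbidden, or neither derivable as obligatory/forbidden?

Premise 6 is F(¬quarantine_host), i.e. O(quarantine_host).
Applying K to premise 7 (O(quarantine_host → ¬renew_voucher)) and O(quarantine_host) yields O(¬renew_voucher).
Premise 4 is O(¬renew_voucher → ¬report_minutes); since O(¬renew_voucher), deontic closure gives O(¬report_minutes).
The contrapositive of premise 5 (O(post_bond → report_minutes)) is O(¬report_minutes → ¬post_bond), and O(¬report_minutes) is already established, so O(¬post_bond).
Premise 3 is O(record_contract → post_bond); contrapositively O(¬post_bond → ¬record_contract). Since O(¬post_bond) holds, K gives O(¬record_contract).
Premises 1, 2 do not contribute to this derivation.
Hence ¬record_contract is obligatory.

Obligatory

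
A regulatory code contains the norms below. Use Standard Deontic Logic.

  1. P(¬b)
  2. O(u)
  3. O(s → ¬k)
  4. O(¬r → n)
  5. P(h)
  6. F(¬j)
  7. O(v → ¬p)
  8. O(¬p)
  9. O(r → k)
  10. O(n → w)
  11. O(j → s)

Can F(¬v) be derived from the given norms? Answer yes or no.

No

Premise 7 is O(v → ¬p); even if O(¬p) held, inferring O(v) would be affirming the consequent — invalid.
No other premise forces O(v). An ideal world satisfying every premise can still have ¬v true, so F(¬v) is not derivable.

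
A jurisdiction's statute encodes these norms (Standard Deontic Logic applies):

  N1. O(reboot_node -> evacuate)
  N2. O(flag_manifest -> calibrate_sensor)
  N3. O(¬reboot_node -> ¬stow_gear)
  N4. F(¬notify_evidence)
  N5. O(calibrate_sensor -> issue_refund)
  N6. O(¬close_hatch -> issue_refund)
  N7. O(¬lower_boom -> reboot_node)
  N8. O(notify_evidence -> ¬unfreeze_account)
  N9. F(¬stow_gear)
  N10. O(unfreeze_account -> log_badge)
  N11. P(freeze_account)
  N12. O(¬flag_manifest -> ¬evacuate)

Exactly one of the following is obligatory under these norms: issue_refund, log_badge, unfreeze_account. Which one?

issue_refund

F(¬stow_gear) at premise 9 means O(stow_gear).
Premise 3 is O(¬reboot_node -> ¬stow_gear); contrapositively O(stow_gear -> reboot_node). Since O(stow_gear) holds, K gives O(reboot_node).
From O(reboot_node) and premise 1, O(reboot_node -> evacuate), we obtain O(evacuate).
Premise 12, O(¬flag_manifest -> ¬evacuate), contraposes to O(evacuate -> flag_manifest); with O(evacuate) we get O(flag_manifest).
With premise 2, O(flag_manifest -> calibrate_sensor), the K-axiom yields O(calibrate_sensor).
Applying K to premise 5 (O(calibrate_sensor -> issue_refund)) and O(calibrate_sensor) yields O(issue_refund).
So O(issue_refund) holds — issue_refund is obligatory. None of the other listed options is made obligatory by any chain of premises.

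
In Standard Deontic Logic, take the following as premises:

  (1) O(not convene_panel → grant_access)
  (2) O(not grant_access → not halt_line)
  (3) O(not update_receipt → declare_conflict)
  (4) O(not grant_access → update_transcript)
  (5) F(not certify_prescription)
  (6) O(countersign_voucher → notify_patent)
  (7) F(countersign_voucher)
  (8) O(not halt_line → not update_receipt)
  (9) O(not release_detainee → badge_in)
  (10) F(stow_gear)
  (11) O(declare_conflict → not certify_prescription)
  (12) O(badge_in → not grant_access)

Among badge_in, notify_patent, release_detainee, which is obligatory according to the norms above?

Premise 5 is F(not certify_prescription), i.e. O(certify_prescription).
The contrapositive of premise 11 (O(declare_conflict → not certify_prescription)) is O(certify_prescription → not declare_conflict), and O(certify_prescription) is already established, so O(not declare_conflict).
Premise 3, O(not update_receipt → declare_conflict), contraposes to O(not declare_conflict → update_receipt); with O(not declare_conflict) we get O(update_receipt).
The contrapositive of premise 8 (O(not halt_line → not update_receipt)) is O(update_receipt → halt_line), and O(update_receipt) is already established, so O(halt_line).
Premise 2, O(not grant_access → not halt_line), contraposes to O(halt_line → grant_access); with O(halt_line) we get O(grant_access).
The contrapositive of premise 12 (O(badge_in → not grant_access)) is O(grant_access → not badge_in), and O(grant_access) is already established, so O(not badge_in).
Premise 9, O(not release_detainee → badge_in), contraposes to O(not badge_in → release_detainee); with O(not badge_in) we get O(release_detainee).
So O(release_detainee) holds — release_detainee is obligatory. None of the other listed options is made obligatory by any chain of premises.

release_detainee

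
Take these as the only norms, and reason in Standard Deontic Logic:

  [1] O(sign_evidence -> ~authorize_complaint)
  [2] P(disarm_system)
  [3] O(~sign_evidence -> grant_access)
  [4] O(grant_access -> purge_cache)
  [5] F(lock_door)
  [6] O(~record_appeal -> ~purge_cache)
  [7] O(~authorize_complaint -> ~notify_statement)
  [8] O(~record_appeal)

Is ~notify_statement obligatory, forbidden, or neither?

From premise 8 we have O(~record_appeal).
Applying K to premise 6 (O(~record_appeal -> ~purge_cache)) and O(~record_appeal) yields O(~purge_cache).
Premise 4, O(grant_access -> purge_cache), contraposes to O(~purge_cache -> ~grant_access); with O(~purge_cache) we get O(~grant_access).
Premise 3, O(~sign_evidence -> grant_access), contraposes to O(~grant_access -> sign_evidence); with O(~grant_access) we get O(sign_evidence).
Applying K to premise 1 (O(sign_evidence -> ~authorize_complaint)) and O(sign_evidence) yields O(~authorize_complaint).
Applying K to premise 7 (O(~authorize_complaint -> ~notify_statement)) and O(~authorize_complaint) yields O(~notify_statement).
Premises 2, 5 do not contribute to this derivation.
Hence ~notify_statement is obligatory.

Obligatory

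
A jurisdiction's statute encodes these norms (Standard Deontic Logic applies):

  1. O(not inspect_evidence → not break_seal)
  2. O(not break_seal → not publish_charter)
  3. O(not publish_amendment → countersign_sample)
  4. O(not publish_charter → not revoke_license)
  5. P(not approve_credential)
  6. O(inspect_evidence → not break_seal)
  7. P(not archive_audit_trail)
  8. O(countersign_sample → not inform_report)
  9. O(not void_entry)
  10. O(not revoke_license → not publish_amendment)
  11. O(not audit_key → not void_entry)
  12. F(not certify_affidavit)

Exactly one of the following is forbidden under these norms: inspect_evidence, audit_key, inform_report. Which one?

Premises 6 and 1 cover both cases: O(inspect_evidence → not break_seal) and O(not inspect_evidence → not break_seal). Since inspect_evidence ∨ not inspect_evidence is a tautology, O(not break_seal) follows.
With premise 2, O(not break_seal → not publish_charter), the K-axiom yields O(not publish_charter).
From O(not publish_charter) and premise 4, O(not publish_charter → not revoke_license), we obtain O(not revoke_license).
Applying K to premise 10 (O(not revoke_license → not publish_amendment)) and O(not revoke_license) yields O(not publish_amendment).
With premise 3, O(not publish_amendment → countersign_sample), the K-axiom yields O(countersign_sample).
Premise 8 is O(countersign_sample → not inform_report); since O(countersign_sample), deontic closure gives O(not inform_report).
So O(not inform_report) holds, i.e. inform_report is forbidden. None of the other listed options is forbidden under the premises.

inform_report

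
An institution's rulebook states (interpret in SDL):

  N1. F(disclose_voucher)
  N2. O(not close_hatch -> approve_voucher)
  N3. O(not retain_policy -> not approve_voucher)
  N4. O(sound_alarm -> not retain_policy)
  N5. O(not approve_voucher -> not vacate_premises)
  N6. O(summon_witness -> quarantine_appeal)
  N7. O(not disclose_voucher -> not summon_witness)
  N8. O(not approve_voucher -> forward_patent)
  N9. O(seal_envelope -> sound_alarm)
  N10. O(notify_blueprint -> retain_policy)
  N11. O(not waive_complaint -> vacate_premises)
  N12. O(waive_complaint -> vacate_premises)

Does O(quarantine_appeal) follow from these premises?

No

Premise 6 is O(summon_witness -> quarantine_appeal), but O(summon_witness) is not derivable from the premises, so it does not yield O(quarantine_appeal).
No other premise forces O(quarantine_appeal). An ideal world satisfying every premise can still have quarantine_appeal false, so O(quarantine_appeal) is not derivable.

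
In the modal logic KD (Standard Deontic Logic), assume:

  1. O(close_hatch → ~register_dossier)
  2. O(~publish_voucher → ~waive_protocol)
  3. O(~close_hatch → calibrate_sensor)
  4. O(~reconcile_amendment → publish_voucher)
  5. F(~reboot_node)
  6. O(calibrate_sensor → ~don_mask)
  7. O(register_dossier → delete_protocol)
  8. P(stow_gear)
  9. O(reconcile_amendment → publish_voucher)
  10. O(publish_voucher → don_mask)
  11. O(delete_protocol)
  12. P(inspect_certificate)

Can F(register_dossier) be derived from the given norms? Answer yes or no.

Yes

Premises 9 and 4 cover both cases: O(reconcile_amendment → publish_voucher) and O(~reconcile_amendment → publish_voucher). Since reconcile_amendment ∨ ~reconcile_amendment is a tautology, O(publish_voucher) follows.
Applying K to premise 10 (O(publish_voucher → don_mask)) and O(publish_voucher) yields O(don_mask).
Premise 6, O(calibrate_sensor → ~don_mask), contraposes to O(don_mask → ~calibrate_sensor); with O(don_mask) we get O(~calibrate_sensor).
Premise 3 is O(~close_hatch → calibrate_sensor); contrapositively O(~calibrate_sensor → close_hatch). Since O(~calibrate_sensor) holds, K gives O(close_hatch).
Applying K to premise 1 (O(close_hatch → ~register_dossier)) and O(close_hatch) yields O(~register_dossier).
Premises 2, 5, 7, 8, 11, 12 do not contribute to this derivation.
So O(~register_dossier) holds, i.e. F(register_dossier). The claim follows.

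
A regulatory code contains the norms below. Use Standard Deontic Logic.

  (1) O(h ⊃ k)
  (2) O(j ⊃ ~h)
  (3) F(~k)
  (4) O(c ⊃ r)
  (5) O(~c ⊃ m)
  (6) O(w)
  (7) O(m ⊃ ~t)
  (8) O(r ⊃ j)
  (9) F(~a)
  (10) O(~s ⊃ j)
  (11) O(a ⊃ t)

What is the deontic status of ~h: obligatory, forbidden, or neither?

Obligatory

F(~a) at premise 9 means O(a).
Applying K to premise 11 (O(a ⊃ t)) and O(a) yields O(t).
Premise 7, O(m ⊃ ~t), contraposes to O(t ⊃ ~m); with O(t) we get O(~m).
Premise 5 is O(~c ⊃ m); contrapositively O(~m ⊃ c). Since O(~m) holds, K gives O(c).
From O(c) and premise 4, O(c ⊃ r), we obtain O(r).
Premise 8 is O(r ⊃ j); since O(r), deontic closure gives O(j).
Applying K to premise 2 (O(j ⊃ ~h)) and O(j) yields O(~h).
Premises 1, 3, 6, 10 do not contribute to this derivation.
Hence ~h is obligatory.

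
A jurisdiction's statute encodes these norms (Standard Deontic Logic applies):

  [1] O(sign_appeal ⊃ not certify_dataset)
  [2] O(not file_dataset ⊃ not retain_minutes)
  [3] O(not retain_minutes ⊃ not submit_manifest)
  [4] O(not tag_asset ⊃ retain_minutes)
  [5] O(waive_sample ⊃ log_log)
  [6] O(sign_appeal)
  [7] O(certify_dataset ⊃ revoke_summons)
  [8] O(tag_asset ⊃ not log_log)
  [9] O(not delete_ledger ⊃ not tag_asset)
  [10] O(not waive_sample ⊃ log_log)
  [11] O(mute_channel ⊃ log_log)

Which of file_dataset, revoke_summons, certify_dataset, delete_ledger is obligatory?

file_dataset

By case analysis on not waive_sample: premise 10 gives O(not waive_sample ⊃ log_log) and premise 5 gives O(waive_sample ⊃ log_log), so O(log_log) either way.
The contrapositive of premise 8 (O(tag_asset ⊃ not log_log)) is O(log_log ⊃ not tag_asset), and O(log_log) is already established, so O(not tag_asset).
Applying K to premise 4 (O(not tag_asset ⊃ retain_minutes)) and O(not tag_asset) yields O(retain_minutes).
Premise 2 is O(not file_dataset ⊃ not retain_minutes); contrapositively O(retain_minutes ⊃ file_dataset). Since O(retain_minutes) holds, K gives O(file_dataset).
So O(file_dataset) holds — file_dataset is obligatory. None of the other listed options is made obligatory by any chain of premises.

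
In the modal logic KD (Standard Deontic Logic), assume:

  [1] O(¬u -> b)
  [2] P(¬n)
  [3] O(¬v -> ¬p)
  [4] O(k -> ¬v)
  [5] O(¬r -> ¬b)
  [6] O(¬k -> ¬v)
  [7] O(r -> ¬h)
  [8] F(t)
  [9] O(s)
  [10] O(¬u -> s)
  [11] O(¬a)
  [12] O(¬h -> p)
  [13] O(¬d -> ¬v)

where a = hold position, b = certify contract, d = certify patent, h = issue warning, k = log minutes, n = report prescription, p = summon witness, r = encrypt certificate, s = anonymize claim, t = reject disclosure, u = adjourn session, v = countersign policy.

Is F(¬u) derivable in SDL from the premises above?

Yes

By case analysis on ¬k: premise 6 gives O(¬k -> ¬v) and premise 4 gives O(k -> ¬v), so O(¬v) either way.
Premise 3 is O(¬v -> ¬p); since O(¬v), deontic closure gives O(¬p).
Premise 12, O(¬h -> p), contraposes to O(¬p -> h); with O(¬p) we get O(h).
Premise 7, O(r -> ¬h), contraposes to O(h -> ¬r); with O(h) we get O(¬r).
From O(¬r) and premise 5, O(¬r -> ¬b), we obtain O(¬b).
Premise 1, O(¬u -> b), contraposes to O(¬b -> u); with O(¬b) we get O(u).
Premises 2, 8, 9, 10, 11, 13 do not contribute to this derivation.
So O(u) holds, i.e. F(¬u). The claim follows.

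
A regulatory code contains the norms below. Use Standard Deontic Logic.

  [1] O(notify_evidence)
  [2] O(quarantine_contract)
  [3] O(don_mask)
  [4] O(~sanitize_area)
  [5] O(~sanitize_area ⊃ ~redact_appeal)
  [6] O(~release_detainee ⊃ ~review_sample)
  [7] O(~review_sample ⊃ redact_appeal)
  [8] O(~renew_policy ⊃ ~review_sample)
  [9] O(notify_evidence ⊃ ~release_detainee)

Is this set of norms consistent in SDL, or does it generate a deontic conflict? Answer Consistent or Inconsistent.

Premise 1 states O(notify_evidence) outright.
With premise 9, O(notify_evidence ⊃ ~release_detainee), the K-axiom yields O(~release_detainee).
Applying K to premise 6 (O(~release_detainee ⊃ ~review_sample)) and O(~release_detainee) yields O(~review_sample).
From O(~review_sample) and premise 7, O(~review_sample ⊃ redact_appeal), we obtain O(redact_appeal).
Premise 5, O(~sanitize_area ⊃ ~redact_appeal), contraposes to O(redact_appeal ⊃ sanitize_area); with O(redact_appeal) we get O(sanitize_area).
Yet premise 4 states O(~sanitize_area).
We now have both O(sanitize_area) and O(~sanitize_area) — sanitize_area is simultaneously obligatory and forbidden, violating the D-axiom.

Inconsistent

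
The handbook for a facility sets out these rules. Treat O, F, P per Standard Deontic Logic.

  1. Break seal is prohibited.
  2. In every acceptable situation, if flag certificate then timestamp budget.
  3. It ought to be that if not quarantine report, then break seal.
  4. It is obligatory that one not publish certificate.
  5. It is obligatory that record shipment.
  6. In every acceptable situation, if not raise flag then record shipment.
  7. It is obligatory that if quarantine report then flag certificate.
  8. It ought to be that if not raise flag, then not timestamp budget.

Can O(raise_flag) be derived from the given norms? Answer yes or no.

Premise 1, F(break_seal), is equivalent to O(¬break_seal).
The contrapositive of premise 3 (O(¬quarantine_report → break_seal)) is O(¬break_seal → quarantine_report), and O(¬break_seal) is already established, so O(quarantine_report).
With premise 7, O(quarantine_report → flag_certificate), the K-axiom yields O(flag_certificate).
With premise 2, O(flag_certificate → timestamp_budget), the K-axiom yields O(timestamp_budget).
Premise 8 is O(¬raise_flag → ¬timestamp_budget); contrapositively O(timestamp_budget → raise_flag). Since O(timestamp_budget) holds, K gives O(raise_flag).
Premises 4, 5, 6 do not contribute to this derivation.
So O(raise_flag) follows.

Yes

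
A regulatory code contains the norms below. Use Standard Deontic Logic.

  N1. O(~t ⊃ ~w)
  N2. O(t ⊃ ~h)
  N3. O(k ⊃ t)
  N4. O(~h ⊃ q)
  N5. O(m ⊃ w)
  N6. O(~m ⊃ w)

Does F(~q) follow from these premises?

Yes

Premises 5 and 6 are O(m ⊃ w) and O(~m ⊃ w); every ideal world satisfies m or ~m, so in either case w holds — hence O(w).
The contrapositive of premise 1 (O(~t ⊃ ~w)) is O(w ⊃ t), and O(w) is already established, so O(t).
From O(t) and premise 2, O(t ⊃ ~h), we obtain O(~h).
Premise 4 is O(~h ⊃ q); since O(~h), deontic closure gives O(q).
Premise 3 does not contribute to this derivation.
So O(q) holds, i.e. F(~q). The claim follows.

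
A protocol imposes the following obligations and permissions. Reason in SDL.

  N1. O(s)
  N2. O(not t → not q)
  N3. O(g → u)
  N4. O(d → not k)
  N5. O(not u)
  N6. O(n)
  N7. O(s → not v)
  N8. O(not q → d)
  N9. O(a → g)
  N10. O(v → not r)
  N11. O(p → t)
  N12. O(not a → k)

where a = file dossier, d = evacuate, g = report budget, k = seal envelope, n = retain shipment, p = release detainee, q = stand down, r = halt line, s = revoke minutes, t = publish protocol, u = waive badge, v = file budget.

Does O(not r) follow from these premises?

Premise 10 is O(v → not r), but O(v) is not derivable from the premises, so it does not yield O(not r).
No other premise forces O(not r). An ideal world satisfying every premise can still have not r false, so O(not r) is not derivable.

No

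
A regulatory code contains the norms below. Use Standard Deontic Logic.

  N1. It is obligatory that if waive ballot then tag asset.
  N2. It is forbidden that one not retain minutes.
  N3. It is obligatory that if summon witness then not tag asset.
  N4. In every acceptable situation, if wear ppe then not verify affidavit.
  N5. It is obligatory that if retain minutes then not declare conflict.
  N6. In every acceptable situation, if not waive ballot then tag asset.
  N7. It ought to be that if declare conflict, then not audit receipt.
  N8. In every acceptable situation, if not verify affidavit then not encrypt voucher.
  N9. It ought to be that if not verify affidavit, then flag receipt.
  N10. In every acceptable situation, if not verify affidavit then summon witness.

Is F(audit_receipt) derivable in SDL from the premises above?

No

Premise 7 is O(declare_conflict → ¬audit_receipt), but O(declare_conflict) is not derivable from the premises, so it does not yield O(¬audit_receipt).
No other premise forces O(¬audit_receipt). An ideal world satisfying every premise can still have audit_receipt true, so F(audit_receipt) is not derivable.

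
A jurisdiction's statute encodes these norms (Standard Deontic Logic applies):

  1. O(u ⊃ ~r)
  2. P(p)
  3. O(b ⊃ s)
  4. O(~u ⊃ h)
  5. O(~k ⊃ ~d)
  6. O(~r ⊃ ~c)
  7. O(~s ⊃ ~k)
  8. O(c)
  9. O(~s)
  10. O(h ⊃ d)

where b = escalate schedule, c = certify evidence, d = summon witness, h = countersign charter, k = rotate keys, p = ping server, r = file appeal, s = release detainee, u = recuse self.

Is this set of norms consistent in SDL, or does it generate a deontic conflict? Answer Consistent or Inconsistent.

Inconsistent

From premise 8 we have O(c).
Premise 6, O(~r ⊃ ~c), contraposes to O(c ⊃ r); with O(c) we get O(r).
Premise 1, O(u ⊃ ~r), contraposes to O(r ⊃ ~u); with O(r) we get O(~u).
With premise 4, O(~u ⊃ h), the K-axiom yields O(h).
Applying K to premise 10 (O(h ⊃ d)) and O(h) yields O(d).
The contrapositive of premise 5 (O(~k ⊃ ~d)) is O(d ⊃ k), and O(d) is already established, so O(k).
Premise 7, O(~s ⊃ ~k), contraposes to O(k ⊃ s); with O(k) we get O(s).
But premise 9 directly asserts O(~s).
We now have both O(s) and O(~s) — s is simultaneously obligatory and forbidden, violating the D-axiom.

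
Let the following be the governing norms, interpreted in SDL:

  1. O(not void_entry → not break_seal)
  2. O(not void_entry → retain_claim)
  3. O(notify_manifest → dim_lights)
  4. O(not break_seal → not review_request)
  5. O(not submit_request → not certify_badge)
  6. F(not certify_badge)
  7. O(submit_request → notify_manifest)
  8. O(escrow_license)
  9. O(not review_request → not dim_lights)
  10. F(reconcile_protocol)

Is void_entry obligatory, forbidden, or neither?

Obligatory

F(not certify_badge) at premise 6 means O(certify_badge).
Premise 5 is O(not submit_request → not certify_badge); contrapositively O(certify_badge → submit_request). Since O(certify_badge) holds, K gives O(submit_request).
From O(submit_request) and premise 7, O(submit_request → notify_manifest), we obtain O(notify_manifest).
With premise 3, O(notify_manifest → dim_lights), the K-axiom yields O(dim_lights).
Premise 9 is O(not review_request → not dim_lights); contrapositively O(dim_lights → review_request). Since O(dim_lights) holds, K gives O(review_request).
Premise 4, O(not break_seal → not review_request), contraposes to O(review_request → break_seal); with O(review_request) we get O(break_seal).
The contrapositive of premise 1 (O(not void_entry → not break_seal)) is O(break_seal → void_entry), and O(break_seal) is already established, so O(void_entry).
Premises 2, 8, 10 do not contribute to this derivation.
Hence void_entry is obligatory.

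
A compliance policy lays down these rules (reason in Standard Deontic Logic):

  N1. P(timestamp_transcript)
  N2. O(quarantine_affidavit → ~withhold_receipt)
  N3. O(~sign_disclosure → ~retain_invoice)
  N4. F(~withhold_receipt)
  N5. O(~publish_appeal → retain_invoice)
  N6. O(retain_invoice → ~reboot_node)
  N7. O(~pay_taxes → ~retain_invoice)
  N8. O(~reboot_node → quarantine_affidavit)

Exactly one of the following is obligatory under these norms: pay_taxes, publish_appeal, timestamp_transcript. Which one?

Premise 4 is F(~withhold_receipt), i.e. O(withhold_receipt).
Premise 2, O(quarantine_affidavit → ~withhold_receipt), contraposes to O(withhold_receipt → ~quarantine_affidavit); with O(withhold_receipt) we get O(~quarantine_affidavit).
Premise 8, O(~reboot_node → quarantine_affidavit), contraposes to O(~quarantine_affidavit → reboot_node); with O(~quarantine_affidavit) we get O(reboot_node).
The contrapositive of premise 6 (O(retain_invoice → ~reboot_node)) is O(reboot_node → ~retain_invoice), and O(reboot_node) is already established, so O(~retain_invoice).
Premise 5, O(~publish_appeal → retain_invoice), contraposes to O(~retain_invoice → publish_appeal); with O(~retain_invoice) we get O(publish_appeal).
So O(publish_appeal) holds — publish_appeal is obligatory. None of the other listed options is made obligatory by any chain of premises.

publish_appeal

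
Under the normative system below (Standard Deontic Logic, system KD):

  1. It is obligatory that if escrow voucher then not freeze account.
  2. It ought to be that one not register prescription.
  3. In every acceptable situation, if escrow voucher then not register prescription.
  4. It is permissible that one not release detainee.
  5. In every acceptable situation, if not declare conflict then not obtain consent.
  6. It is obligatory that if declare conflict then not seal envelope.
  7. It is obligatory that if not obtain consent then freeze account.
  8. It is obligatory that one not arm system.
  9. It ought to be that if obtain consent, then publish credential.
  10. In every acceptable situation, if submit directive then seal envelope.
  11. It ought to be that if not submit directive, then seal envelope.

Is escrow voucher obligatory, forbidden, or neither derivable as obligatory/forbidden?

Premises 11 and 10 are O(¬submit_directive → seal_envelope) and O(submit_directive → seal_envelope); every ideal world satisfies ¬submit_directive or submit_directive, so in either case seal_envelope holds — hence O(seal_envelope).
Premise 6, O(declare_conflict → ¬seal_envelope), contraposes to O(seal_envelope → ¬declare_conflict); with O(seal_envelope) we get O(¬declare_conflict).
Premise 5 is O(¬declare_conflict → ¬obtain_consent); since O(¬declare_conflict), deontic closure gives O(¬obtain_consent).
From O(¬obtain_consent) and premise 7, O(¬obtain_consent → freeze_account), we obtain O(freeze_account).
Premise 1, O(escrow_voucher → ¬freeze_account), contraposes to O(freeze_account → ¬escrow_voucher); with O(freeze_account) we get O(¬escrow_voucher).
Premises 2, 3, 4, 8, 9 do not contribute to this derivation.
Thus O(¬escrow_voucher), which is F(escrow_voucher): escrow_voucher is forbidden.

Forbidden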